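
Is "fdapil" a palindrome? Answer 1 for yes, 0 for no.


Input: fdapil
Reversed: lipadf
  Compare pos 0 ('f') with pos 5 ('l'): MISMATCH
  Compare pos 1 ('d') with pos 4 ('i'): MISMATCH
  Compare pos 2 ('a') with pos 3 ('p'): MISMATCH
Result: not a palindrome

0


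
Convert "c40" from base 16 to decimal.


Input: "c40" in base 16
Positional expansion:
  Digit 'c' (value 12) x 16^2 = 3072
  Digit '4' (value 4) x 16^1 = 64
  Digit '0' (value 0) x 16^0 = 0
Sum = 3136

3136


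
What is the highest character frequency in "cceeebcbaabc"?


Input: cceeebcbaabc
Character counts:
  'a': 2
  'b': 3
  'c': 4
  'e': 3
Maximum frequency: 4

4


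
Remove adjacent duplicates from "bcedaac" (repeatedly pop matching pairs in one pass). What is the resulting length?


Input: bcedaac
Stack-based adjacent duplicate removal:
  Read 'b': push. Stack: b
  Read 'c': push. Stack: bc
  Read 'e': push. Stack: bce
  Read 'd': push. Stack: bced
  Read 'a': push. Stack: bceda
  Read 'a': matches stack top 'a' => pop. Stack: bced
  Read 'c': push. Stack: bcedc
Final stack: "bcedc" (length 5)

5


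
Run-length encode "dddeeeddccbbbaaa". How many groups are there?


Input: dddeeeddccbbbaaa
Scanning for consecutive runs:
  Group 1: 'd' x 3 (positions 0-2)
  Group 2: 'e' x 3 (positions 3-5)
  Group 3: 'd' x 2 (positions 6-7)
  Group 4: 'c' x 2 (positions 8-9)
  Group 5: 'b' x 3 (positions 10-12)
  Group 6: 'a' x 3 (positions 13-15)
Total groups: 6

6


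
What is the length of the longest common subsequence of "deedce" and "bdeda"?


LCS of "deedce" and "bdeda"
DP table:
           b    d    e    d    a
      0    0    0    0    0    0
  d   0    0    1    1    1    1
  e   0    0    1    2    2    2
  e   0    0    1    2    2    2
  d   0    0    1    2    3    3
  c   0    0    1    2    3    3
  e   0    0    1    2    3    3
LCS length = dp[6][5] = 3

3


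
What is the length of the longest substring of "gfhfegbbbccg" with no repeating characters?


Input: "gfhfegbbbccg"
Sliding window (track last position of each char):
  Position 0 ('g'): window [0,0] length 1 -- new best
  Position 1 ('f'): window [0,1] length 2 -- new best
  Position 2 ('h'): window [0,2] length 3 -- new best
  Position 3 ('f'): repeat (last at 1), move window start to 2
  Position 3 ('f'): window [2,3] length 2
  Position 4 ('e'): window [2,4] length 3
  Position 5 ('g'): window [2,5] length 4 -- new best
  Position 6 ('b'): window [2,6] length 5 -- new best
  Position 7 ('b'): repeat (last at 6), move window start to 7
  Position 7 ('b'): window [7,7] length 1
  Position 8 ('b'): repeat (last at 7), move window start to 8
  Position 8 ('b'): window [8,8] length 1
  Position 9 ('c'): window [8,9] length 2
  Position 10 ('c'): repeat (last at 9), move window start to 10
  Position 10 ('c'): window [10,10] length 1
  Position 11 ('g'): window [10,11] length 2
Longest substring with no repeats: "hfegb" with length 5

5


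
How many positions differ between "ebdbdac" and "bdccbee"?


Comparing "ebdbdac" and "bdccbee" position by position:
  Position 0: 'e' vs 'b' => DIFFER
  Position 1: 'b' vs 'd' => DIFFER
  Position 2: 'd' vs 'c' => DIFFER
  Position 3: 'b' vs 'c' => DIFFER
  Position 4: 'd' vs 'b' => DIFFER
  Position 5: 'a' vs 'e' => DIFFER
  Position 6: 'c' vs 'e' => DIFFER
Positions that differ: 7

7


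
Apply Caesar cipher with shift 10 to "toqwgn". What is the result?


Caesar cipher: shift "toqwgn" by 10
  't' (pos 19) + 10 = pos 3 = 'd'
  'o' (pos 14) + 10 = pos 24 = 'y'
  'q' (pos 16) + 10 = pos 0 = 'a'
  'w' (pos 22) + 10 = pos 6 = 'g'
  'g' (pos 6) + 10 = pos 16 = 'q'
  'n' (pos 13) + 10 = pos 23 = 'x'
Result: dyagqx

dyagqx


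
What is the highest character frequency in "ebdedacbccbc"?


Input: ebdedacbccbc
Character counts:
  'a': 1
  'b': 3
  'c': 4
  'd': 2
  'e': 2
Maximum frequency: 4

4


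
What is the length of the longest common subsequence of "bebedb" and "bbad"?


LCS of "bebedb" and "bbad"
DP table:
           b    b    a    d
      0    0    0    0    0
  b   0    1    1    1    1
  e   0    1    1    1    1
  b   0    1    2    2    2
  e   0    1    2    2    2
  d   0    1    2    2    3
  b   0    1    2    2    3
LCS length = dp[6][4] = 3

3


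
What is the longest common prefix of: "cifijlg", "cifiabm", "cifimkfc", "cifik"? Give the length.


Words: cifijlg, cifiabm, cifimkfc, cifik
  Position 0: all 'c' => match
  Position 1: all 'i' => match
  Position 2: all 'f' => match
  Position 3: all 'i' => match
  Position 4: ('j', 'a', 'm', 'k') => mismatch, stop
LCP = "cifi" (length 4)

4


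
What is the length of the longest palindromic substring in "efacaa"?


Input: "efacaa"
Checking substrings for palindromes:
  [2:5] "aca" (len 3) => palindrome
  [4:6] "aa" (len 2) => palindrome
Longest palindromic substring: "aca" with length 3

3


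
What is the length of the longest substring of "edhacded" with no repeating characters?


Input: "edhacded"
Sliding window (track last position of each char):
  Position 0 ('e'): window [0,0] length 1 -- new best
  Position 1 ('d'): window [0,1] length 2 -- new best
  Position 2 ('h'): window [0,2] length 3 -- new best
  Position 3 ('a'): window [0,3] length 4 -- new best
  Position 4 ('c'): window [0,4] length 5 -- new best
  Position 5 ('d'): repeat (last at 1), move window start to 2
  Position 5 ('d'): window [2,5] length 4
  Position 6 ('e'): window [2,6] length 5
  Position 7 ('d'): repeat (last at 5), move window start to 6
  Position 7 ('d'): window [6,7] length 2
Longest substring with no repeats: "edhac" with length 5

5


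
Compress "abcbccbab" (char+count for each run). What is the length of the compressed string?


Input: abcbccbab
Runs:
  'a' x 1 => "a1"
  'b' x 1 => "b1"
  'c' x 1 => "c1"
  'b' x 1 => "b1"
  'c' x 2 => "c2"
  'b' x 1 => "b1"
  'a' x 1 => "a1"
  'b' x 1 => "b1"
Compressed: "a1b1c1b1c2b1a1b1"
Compressed length: 16

16


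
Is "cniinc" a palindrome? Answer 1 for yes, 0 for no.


Input: cniinc
Reversed: cniinc
  Compare pos 0 ('c') with pos 5 ('c'): match
  Compare pos 1 ('n') with pos 4 ('n'): match
  Compare pos 2 ('i') with pos 3 ('i'): match
Result: palindrome

1


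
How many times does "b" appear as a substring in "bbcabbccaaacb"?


Searching for "b" in "bbcabbccaaacb"
Scanning each position:
  Position 0: "b" => MATCH
  Position 1: "b" => MATCH
  Position 2: "c" => no
  Position 3: "a" => no
  Position 4: "b" => MATCH
  Position 5: "b" => MATCH
  Position 6: "c" => no
  Position 7: "c" => no
  Position 8: "a" => no
  Position 9: "a" => no
  Position 10: "a" => no
  Position 11: "c" => no
  Position 12: "b" => MATCH
Total occurrences: 5

5


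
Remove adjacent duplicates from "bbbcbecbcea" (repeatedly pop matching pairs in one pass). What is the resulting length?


Input: bbbcbecbcea
Stack-based adjacent duplicate removal:
  Read 'b': push. Stack: b
  Read 'b': matches stack top 'b' => pop. Stack: (empty)
  Read 'b': push. Stack: b
  Read 'c': push. Stack: bc
  Read 'b': push. Stack: bcb
  Read 'e': push. Stack: bcbe
  Read 'c': push. Stack: bcbec
  Read 'b': push. Stack: bcbecb
  Read 'c': push. Stack: bcbecbc
  Read 'e': push. Stack: bcbecbce
  Read 'a': push. Stack: bcbecbcea
Final stack: "bcbecbcea" (length 9)

9


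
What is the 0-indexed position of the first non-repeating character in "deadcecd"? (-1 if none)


Input: deadcecd
Character frequencies:
  'a': 1
  'c': 2
  'd': 3
  'e': 2
Scanning left to right for freq == 1:
  Position 0 ('d'): freq=3, skip
  Position 1 ('e'): freq=2, skip
  Position 2 ('a'): unique! => answer = 2

2


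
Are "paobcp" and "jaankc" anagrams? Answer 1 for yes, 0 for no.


Strings: "paobcp", "jaankc"
Sorted first:  abcopp
Sorted second: aacjkn
Differ at position 1: 'b' vs 'a' => not anagrams

0


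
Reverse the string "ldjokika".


Input: ldjokika
Reading characters right to left:
  Position 7: 'a'
  Position 6: 'k'
  Position 5: 'i'
  Position 4: 'k'
  Position 3: 'o'
  Position 2: 'j'
  Position 1: 'd'
  Position 0: 'l'
Reversed: akikojdl

akikojdl


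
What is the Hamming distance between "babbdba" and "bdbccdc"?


Comparing "babbdba" and "bdbccdc" position by position:
  Position 0: 'b' vs 'b' => same
  Position 1: 'a' vs 'd' => differ
  Position 2: 'b' vs 'b' => same
  Position 3: 'b' vs 'c' => differ
  Position 4: 'd' vs 'c' => differ
  Position 5: 'b' vs 'd' => differ
  Position 6: 'a' vs 'c' => differ
Total differences (Hamming distance): 5

5


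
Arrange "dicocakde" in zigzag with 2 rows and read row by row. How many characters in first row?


Zigzag "dicocakde" into 2 rows:
Placing characters:
  'd' => row 0
  'i' => row 1
  'c' => row 0
  'o' => row 1
  'c' => row 0
  'a' => row 1
  'k' => row 0
  'd' => row 1
  'e' => row 0
Rows:
  Row 0: "dccke"
  Row 1: "ioad"
First row length: 5

5


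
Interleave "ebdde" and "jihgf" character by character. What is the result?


Interleaving "ebdde" and "jihgf":
  Position 0: 'e' from first, 'j' from second => "ej"
  Position 1: 'b' from first, 'i' from second => "bi"
  Position 2: 'd' from first, 'h' from second => "dh"
  Position 3: 'd' from first, 'g' from second => "dg"
  Position 4: 'e' from first, 'f' from second => "ef"
Result: ejbidhdgef

ejbidhdgef


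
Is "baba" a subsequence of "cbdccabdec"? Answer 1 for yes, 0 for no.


Check if "baba" is a subsequence of "cbdccabdec"
Greedy scan:
  Position 0 ('c'): no match needed
  Position 1 ('b'): matches sub[0] = 'b'
  Position 2 ('d'): no match needed
  Position 3 ('c'): no match needed
  Position 4 ('c'): no match needed
  Position 5 ('a'): matches sub[1] = 'a'
  Position 6 ('b'): matches sub[2] = 'b'
  Position 7 ('d'): no match needed
  Position 8 ('e'): no match needed
  Position 9 ('c'): no match needed
Only matched 3/4 characters => not a subsequence

0


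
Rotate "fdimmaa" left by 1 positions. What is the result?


Input: "fdimmaa", rotate left by 1
First 1 characters: "f"
Remaining characters: "dimmaa"
Concatenate remaining + first: "dimmaa" + "f" = "dimmaaf"

dimmaaf


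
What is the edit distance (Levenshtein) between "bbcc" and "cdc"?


Computing edit distance: "bbcc" -> "cdc"
DP table:
           c    d    c
      0    1    2    3
  b   1    1    2    3
  b   2    2    2    3
  c   3    2    3    2
  c   4    3    3    3
Edit distance = dp[4][3] = 3

3


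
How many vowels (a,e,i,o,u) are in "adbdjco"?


Input: adbdjco
Checking each character:
  'a' at position 0: vowel (running total: 1)
  'd' at position 1: consonant
  'b' at position 2: consonant
  'd' at position 3: consonant
  'j' at position 4: consonant
  'c' at position 5: consonant
  'o' at position 6: vowel (running total: 2)
Total vowels: 2

2


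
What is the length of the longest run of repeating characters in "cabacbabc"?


Input: "cabacbabc"
Scanning for longest run:
  Position 1 ('a'): new char, reset run to 1
  Position 2 ('b'): new char, reset run to 1
  Position 3 ('a'): new char, reset run to 1
  Position 4 ('c'): new char, reset run to 1
  Position 5 ('b'): new char, reset run to 1
  Position 6 ('a'): new char, reset run to 1
  Position 7 ('b'): new char, reset run to 1
  Position 8 ('c'): new char, reset run to 1
Longest run: 'c' with length 1

1


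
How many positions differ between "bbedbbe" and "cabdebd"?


Comparing "bbedbbe" and "cabdebd" position by position:
  Position 0: 'b' vs 'c' => DIFFER
  Position 1: 'b' vs 'a' => DIFFER
  Position 2: 'e' vs 'b' => DIFFER
  Position 3: 'd' vs 'd' => same
  Position 4: 'b' vs 'e' => DIFFER
  Position 5: 'b' vs 'b' => same
  Position 6: 'e' vs 'd' => DIFFER
Positions that differ: 5

5


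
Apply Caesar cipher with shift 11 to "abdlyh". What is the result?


Caesar cipher: shift "abdlyh" by 11
  'a' (pos 0) + 11 = pos 11 = 'l'
  'b' (pos 1) + 11 = pos 12 = 'm'
  'd' (pos 3) + 11 = pos 14 = 'o'
  'l' (pos 11) + 11 = pos 22 = 'w'
  'y' (pos 24) + 11 = pos 9 = 'j'
  'h' (pos 7) + 11 = pos 18 = 's'
Result: lmowjs

lmowjs


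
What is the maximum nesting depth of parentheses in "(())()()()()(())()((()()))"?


Input: "(())()()()()(())()((()()))"
Tracking depth:
  Position 0 '(': depth becomes 1
  Position 1 '(': depth becomes 2
  Position 2 ')': depth becomes 1
  Position 3 ')': depth becomes 0
  Position 4 '(': depth becomes 1
  Position 5 ')': depth becomes 0
  Position 6 '(': depth becomes 1
  Position 7 ')': depth becomes 0
  Position 8 '(': depth becomes 1
  Position 9 ')': depth becomes 0
  Position 10 '(': depth becomes 1
  Position 11 ')': depth becomes 0
  Position 12 '(': depth becomes 1
  Position 13 '(': depth becomes 2
  Position 14 ')': depth becomes 1
  Position 15 ')': depth becomes 0
  Position 16 '(': depth becomes 1
  Position 17 ')': depth becomes 0
  Position 18 '(': depth becomes 1
  Position 19 '(': depth becomes 2
  Position 20 '(': depth becomes 3
  Position 21 ')': depth becomes 2
  Position 22 '(': depth becomes 3
  Position 23 ')': depth becomes 2
  Position 24 ')': depth becomes 1
  Position 25 ')': depth becomes 0
Maximum depth reached: 3

3


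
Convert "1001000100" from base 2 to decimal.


Input: "1001000100" in base 2
Positional expansion:
  Digit '1' (value 1) x 2^9 = 512
  Digit '0' (value 0) x 2^8 = 0
  Digit '0' (value 0) x 2^7 = 0
  Digit '1' (value 1) x 2^6 = 64
  Digit '0' (value 0) x 2^5 = 0
  Digit '0' (value 0) x 2^4 = 0
  Digit '0' (value 0) x 2^3 = 0
  Digit '1' (value 1) x 2^2 = 4
  Digit '0' (value 0) x 2^1 = 0
  Digit '0' (value 0) x 2^0 = 0
Sum = 580

580


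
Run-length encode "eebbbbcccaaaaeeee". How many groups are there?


Input: eebbbbcccaaaaeeee
Scanning for consecutive runs:
  Group 1: 'e' x 2 (positions 0-1)
  Group 2: 'b' x 4 (positions 2-5)
  Group 3: 'c' x 3 (positions 6-8)
  Group 4: 'a' x 4 (positions 9-12)
  Group 5: 'e' x 4 (positions 13-16)
Total groups: 5

5


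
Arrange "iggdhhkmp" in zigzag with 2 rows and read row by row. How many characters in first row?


Zigzag "iggdhhkmp" into 2 rows:
Placing characters:
  'i' => row 0
  'g' => row 1
  'g' => row 0
  'd' => row 1
  'h' => row 0
  'h' => row 1
  'k' => row 0
  'm' => row 1
  'p' => row 0
Rows:
  Row 0: "ighkp"
  Row 1: "gdhm"
First row length: 5

5


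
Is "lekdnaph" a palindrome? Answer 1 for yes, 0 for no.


Input: lekdnaph
Reversed: hpandkel
  Compare pos 0 ('l') with pos 7 ('h'): MISMATCH
  Compare pos 1 ('e') with pos 6 ('p'): MISMATCH
  Compare pos 2 ('k') with pos 5 ('a'): MISMATCH
  Compare pos 3 ('d') with pos 4 ('n'): MISMATCH
Result: not a palindrome

0


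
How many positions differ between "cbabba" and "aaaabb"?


Comparing "cbabba" and "aaaabb" position by position:
  Position 0: 'c' vs 'a' => DIFFER
  Position 1: 'b' vs 'a' => DIFFER
  Position 2: 'a' vs 'a' => same
  Position 3: 'b' vs 'a' => DIFFER
  Position 4: 'b' vs 'b' => same
  Position 5: 'a' vs 'b' => DIFFER
Positions that differ: 4

4


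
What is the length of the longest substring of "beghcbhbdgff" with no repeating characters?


Input: "beghcbhbdgff"
Sliding window (track last position of each char):
  Position 0 ('b'): window [0,0] length 1 -- new best
  Position 1 ('e'): window [0,1] length 2 -- new best
  Position 2 ('g'): window [0,2] length 3 -- new best
  Position 3 ('h'): window [0,3] length 4 -- new best
  Position 4 ('c'): window [0,4] length 5 -- new best
  Position 5 ('b'): repeat (last at 0), move window start to 1
  Position 5 ('b'): window [1,5] length 5
  Position 6 ('h'): repeat (last at 3), move window start to 4
  Position 6 ('h'): window [4,6] length 3
  Position 7 ('b'): repeat (last at 5), move window start to 6
  Position 7 ('b'): window [6,7] length 2
  Position 8 ('d'): window [6,8] length 3
  Position 9 ('g'): window [6,9] length 4
  Position 10 ('f'): window [6,10] length 5
  Position 11 ('f'): repeat (last at 10), move window start to 11
  Position 11 ('f'): window [11,11] length 1
Longest substring with no repeats: "beghc" with length 5

5


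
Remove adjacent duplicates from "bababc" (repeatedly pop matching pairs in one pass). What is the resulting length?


Input: bababc
Stack-based adjacent duplicate removal:
  Read 'b': push. Stack: b
  Read 'a': push. Stack: ba
  Read 'b': push. Stack: bab
  Read 'a': push. Stack: baba
  Read 'b': push. Stack: babab
  Read 'c': push. Stack: bababc
Final stack: "bababc" (length 6)

6


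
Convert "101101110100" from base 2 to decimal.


Input: "101101110100" in base 2
Positional expansion:
  Digit '1' (value 1) x 2^11 = 2048
  Digit '0' (value 0) x 2^10 = 0
  Digit '1' (value 1) x 2^9 = 512
  Digit '1' (value 1) x 2^8 = 256
  Digit '0' (value 0) x 2^7 = 0
  Digit '1' (value 1) x 2^6 = 64
  Digit '1' (value 1) x 2^5 = 32
  Digit '1' (value 1) x 2^4 = 16
  Digit '0' (value 0) x 2^3 = 0
  Digit '1' (value 1) x 2^2 = 4
  Digit '0' (value 0) x 2^1 = 0
  Digit '0' (value 0) x 2^0 = 0
Sum = 2932

2932


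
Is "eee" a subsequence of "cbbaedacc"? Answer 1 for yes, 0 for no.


Check if "eee" is a subsequence of "cbbaedacc"
Greedy scan:
  Position 0 ('c'): no match needed
  Position 1 ('b'): no match needed
  Position 2 ('b'): no match needed
  Position 3 ('a'): no match needed
  Position 4 ('e'): matches sub[0] = 'e'
  Position 5 ('d'): no match needed
  Position 6 ('a'): no match needed
  Position 7 ('c'): no match needed
  Position 8 ('c'): no match needed
Only matched 1/3 characters => not a subsequence

0


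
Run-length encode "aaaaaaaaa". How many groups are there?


Input: aaaaaaaaa
Scanning for consecutive runs:
  Group 1: 'a' x 9 (positions 0-8)
Total groups: 1

1


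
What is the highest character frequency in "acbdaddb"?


Input: acbdaddb
Character counts:
  'a': 2
  'b': 2
  'c': 1
  'd': 3
Maximum frequency: 3

3


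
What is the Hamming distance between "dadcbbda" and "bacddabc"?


Comparing "dadcbbda" and "bacddabc" position by position:
  Position 0: 'd' vs 'b' => differ
  Position 1: 'a' vs 'a' => same
  Position 2: 'd' vs 'c' => differ
  Position 3: 'c' vs 'd' => differ
  Position 4: 'b' vs 'd' => differ
  Position 5: 'b' vs 'a' => differ
  Position 6: 'd' vs 'b' => differ
  Position 7: 'a' vs 'c' => differ
Total differences (Hamming distance): 7

7


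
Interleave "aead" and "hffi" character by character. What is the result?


Interleaving "aead" and "hffi":
  Position 0: 'a' from first, 'h' from second => "ah"
  Position 1: 'e' from first, 'f' from second => "ef"
  Position 2: 'a' from first, 'f' from second => "af"
  Position 3: 'd' from first, 'i' from second => "di"
Result: ahefafdi

ahefafdi


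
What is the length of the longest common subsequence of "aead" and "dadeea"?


LCS of "aead" and "dadeea"
DP table:
           d    a    d    e    e    a
      0    0    0    0    0    0    0
  a   0    0    1    1    1    1    1
  e   0    0    1    1    2    2    2
  a   0    0    1    1    2    2    3
  d   0    1    1    2    2    2    3
LCS length = dp[4][6] = 3

3


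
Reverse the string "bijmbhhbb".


Input: bijmbhhbb
Reading characters right to left:
  Position 8: 'b'
  Position 7: 'b'
  Position 6: 'h'
  Position 5: 'h'
  Position 4: 'b'
  Position 3: 'm'
  Position 2: 'j'
  Position 1: 'i'
  Position 0: 'b'
Reversed: bbhhbmjib

bbhhbmjib


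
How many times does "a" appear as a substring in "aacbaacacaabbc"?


Searching for "a" in "aacbaacacaabbc"
Scanning each position:
  Position 0: "a" => MATCH
  Position 1: "a" => MATCH
  Position 2: "c" => no
  Position 3: "b" => no
  Position 4: "a" => MATCH
  Position 5: "a" => MATCH
  Position 6: "c" => no
  Position 7: "a" => MATCH
  Position 8: "c" => no
  Position 9: "a" => MATCH
  Position 10: "a" => MATCH
  Position 11: "b" => no
  Position 12: "b" => no
  Position 13: "c" => no
Total occurrences: 7

7


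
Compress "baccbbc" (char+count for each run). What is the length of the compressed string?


Input: baccbbc
Runs:
  'b' x 1 => "b1"
  'a' x 1 => "a1"
  'c' x 2 => "c2"
  'b' x 2 => "b2"
  'c' x 1 => "c1"
Compressed: "b1a1c2b2c1"
Compressed length: 10

10


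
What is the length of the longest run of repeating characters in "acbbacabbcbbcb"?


Input: "acbbacabbcbbcb"
Scanning for longest run:
  Position 1 ('c'): new char, reset run to 1
  Position 2 ('b'): new char, reset run to 1
  Position 3 ('b'): continues run of 'b', length=2
  Position 4 ('a'): new char, reset run to 1
  Position 5 ('c'): new char, reset run to 1
  Position 6 ('a'): new char, reset run to 1
  Position 7 ('b'): new char, reset run to 1
  Position 8 ('b'): continues run of 'b', length=2
  Position 9 ('c'): new char, reset run to 1
  Position 10 ('b'): new char, reset run to 1
  Position 11 ('b'): continues run of 'b', length=2
  Position 12 ('c'): new char, reset run to 1
  Position 13 ('b'): new char, reset run to 1
Longest run: 'b' with length 2

2


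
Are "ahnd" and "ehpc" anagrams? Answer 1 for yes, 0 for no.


Strings: "ahnd", "ehpc"
Sorted first:  adhn
Sorted second: cehp
Differ at position 0: 'a' vs 'c' => not anagrams

0


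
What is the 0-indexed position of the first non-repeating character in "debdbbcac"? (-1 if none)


Input: debdbbcac
Character frequencies:
  'a': 1
  'b': 3
  'c': 2
  'd': 2
  'e': 1
Scanning left to right for freq == 1:
  Position 0 ('d'): freq=2, skip
  Position 1 ('e'): unique! => answer = 1

1


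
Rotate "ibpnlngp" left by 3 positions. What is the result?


Input: "ibpnlngp", rotate left by 3
First 3 characters: "ibp"
Remaining characters: "nlngp"
Concatenate remaining + first: "nlngp" + "ibp" = "nlngpibp"

nlngpibp


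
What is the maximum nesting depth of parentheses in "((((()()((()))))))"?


Input: "((((()()((()))))))"
Tracking depth:
  Position 0 '(': depth becomes 1
  Position 1 '(': depth becomes 2
  Position 2 '(': depth becomes 3
  Position 3 '(': depth becomes 4
  Position 4 '(': depth becomes 5
  Position 5 ')': depth becomes 4
  Position 6 '(': depth becomes 5
  Position 7 ')': depth becomes 4
  Position 8 '(': depth becomes 5
  Position 9 '(': depth becomes 6
  Position 10 '(': depth becomes 7
  Position 11 ')': depth becomes 6
  Position 12 ')': depth becomes 5
  Position 13 ')': depth becomes 4
  Position 14 ')': depth becomes 3
  Position 15 ')': depth becomes 2
  Position 16 ')': depth becomes 1
  Position 17 ')': depth becomes 0
Maximum depth reached: 7

7


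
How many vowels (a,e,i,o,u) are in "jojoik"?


Input: jojoik
Checking each character:
  'j' at position 0: consonant
  'o' at position 1: vowel (running total: 1)
  'j' at position 2: consonant
  'o' at position 3: vowel (running total: 2)
  'i' at position 4: vowel (running total: 3)
  'k' at position 5: consonant
Total vowels: 3

3


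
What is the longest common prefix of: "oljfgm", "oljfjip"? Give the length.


Words: oljfgm, oljfjip
  Position 0: all 'o' => match
  Position 1: all 'l' => match
  Position 2: all 'j' => match
  Position 3: all 'f' => match
  Position 4: ('g', 'j') => mismatch, stop
LCP = "oljf" (length 4)

4


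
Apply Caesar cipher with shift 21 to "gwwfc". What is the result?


Caesar cipher: shift "gwwfc" by 21
  'g' (pos 6) + 21 = pos 1 = 'b'
  'w' (pos 22) + 21 = pos 17 = 'r'
  'w' (pos 22) + 21 = pos 17 = 'r'
  'f' (pos 5) + 21 = pos 0 = 'a'
  'c' (pos 2) + 21 = pos 23 = 'x'
Result: brrax

brrax


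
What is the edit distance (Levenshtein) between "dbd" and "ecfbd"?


Computing edit distance: "dbd" -> "ecfbd"
DP table:
           e    c    f    b    d
      0    1    2    3    4    5
  d   1    1    2    3    4    4
  b   2    2    2    3    3    4
  d   3    3    3    3    4    3
Edit distance = dp[3][5] = 3

3


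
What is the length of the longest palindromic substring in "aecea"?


Input: "aecea"
Checking substrings for palindromes:
  [0:5] "aecea" (len 5) => palindrome
  [1:4] "ece" (len 3) => palindrome
Longest palindromic substring: "aecea" with length 5

5


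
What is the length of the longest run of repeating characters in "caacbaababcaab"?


Input: "caacbaababcaab"
Scanning for longest run:
  Position 1 ('a'): new char, reset run to 1
  Position 2 ('a'): continues run of 'a', length=2
  Position 3 ('c'): new char, reset run to 1
  Position 4 ('b'): new char, reset run to 1
  Position 5 ('a'): new char, reset run to 1
  Position 6 ('a'): continues run of 'a', length=2
  Position 7 ('b'): new char, reset run to 1
  Position 8 ('a'): new char, reset run to 1
  Position 9 ('b'): new char, reset run to 1
  Position 10 ('c'): new char, reset run to 1
  Position 11 ('a'): new char, reset run to 1
  Position 12 ('a'): continues run of 'a', length=2
  Position 13 ('b'): new char, reset run to 1
Longest run: 'a' with length 2

2


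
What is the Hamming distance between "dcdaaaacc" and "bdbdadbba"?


Comparing "dcdaaaacc" and "bdbdadbba" position by position:
  Position 0: 'd' vs 'b' => differ
  Position 1: 'c' vs 'd' => differ
  Position 2: 'd' vs 'b' => differ
  Position 3: 'a' vs 'd' => differ
  Position 4: 'a' vs 'a' => same
  Position 5: 'a' vs 'd' => differ
  Position 6: 'a' vs 'b' => differ
  Position 7: 'c' vs 'b' => differ
  Position 8: 'c' vs 'a' => differ
Total differences (Hamming distance): 8

8


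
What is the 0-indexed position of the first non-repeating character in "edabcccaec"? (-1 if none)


Input: edabcccaec
Character frequencies:
  'a': 2
  'b': 1
  'c': 4
  'd': 1
  'e': 2
Scanning left to right for freq == 1:
  Position 0 ('e'): freq=2, skip
  Position 1 ('d'): unique! => answer = 1

1


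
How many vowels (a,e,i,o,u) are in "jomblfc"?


Input: jomblfc
Checking each character:
  'j' at position 0: consonant
  'o' at position 1: vowel (running total: 1)
  'm' at position 2: consonant
  'b' at position 3: consonant
  'l' at position 4: consonant
  'f' at position 5: consonant
  'c' at position 6: consonant
Total vowels: 1

1


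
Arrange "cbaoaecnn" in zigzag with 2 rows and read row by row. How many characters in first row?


Zigzag "cbaoaecnn" into 2 rows:
Placing characters:
  'c' => row 0
  'b' => row 1
  'a' => row 0
  'o' => row 1
  'a' => row 0
  'e' => row 1
  'c' => row 0
  'n' => row 1
  'n' => row 0
Rows:
  Row 0: "caacn"
  Row 1: "boen"
First row length: 5

5


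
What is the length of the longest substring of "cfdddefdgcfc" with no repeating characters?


Input: "cfdddefdgcfc"
Sliding window (track last position of each char):
  Position 0 ('c'): window [0,0] length 1 -- new best
  Position 1 ('f'): window [0,1] length 2 -- new best
  Position 2 ('d'): window [0,2] length 3 -- new best
  Position 3 ('d'): repeat (last at 2), move window start to 3
  Position 3 ('d'): window [3,3] length 1
  Position 4 ('d'): repeat (last at 3), move window start to 4
  Position 4 ('d'): window [4,4] length 1
  Position 5 ('e'): window [4,5] length 2
  Position 6 ('f'): window [4,6] length 3
  Position 7 ('d'): repeat (last at 4), move window start to 5
  Position 7 ('d'): window [5,7] length 3
  Position 8 ('g'): window [5,8] length 4 -- new best
  Position 9 ('c'): window [5,9] length 5 -- new best
  Position 10 ('f'): repeat (last at 6), move window start to 7
  Position 10 ('f'): window [7,10] length 4
  Position 11 ('c'): repeat (last at 9), move window start to 10
  Position 11 ('c'): window [10,11] length 2
Longest substring with no repeats: "efdgc" with length 5

5


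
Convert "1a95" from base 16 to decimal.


Input: "1a95" in base 16
Positional expansion:
  Digit '1' (value 1) x 16^3 = 4096
  Digit 'a' (value 10) x 16^2 = 2560
  Digit '9' (value 9) x 16^1 = 144
  Digit '5' (value 5) x 16^0 = 5
Sum = 6805

6805


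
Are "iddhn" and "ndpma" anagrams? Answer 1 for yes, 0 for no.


Strings: "iddhn", "ndpma"
Sorted first:  ddhin
Sorted second: admnp
Differ at position 0: 'd' vs 'a' => not anagrams

0


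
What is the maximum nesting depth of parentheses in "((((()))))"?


Input: "((((()))))"
Tracking depth:
  Position 0 '(': depth becomes 1
  Position 1 '(': depth becomes 2
  Position 2 '(': depth becomes 3
  Position 3 '(': depth becomes 4
  Position 4 '(': depth becomes 5
  Position 5 ')': depth becomes 4
  Position 6 ')': depth becomes 3
  Position 7 ')': depth becomes 2
  Position 8 ')': depth becomes 1
  Position 9 ')': depth becomes 0
Maximum depth reached: 5

5


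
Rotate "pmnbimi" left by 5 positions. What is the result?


Input: "pmnbimi", rotate left by 5
First 5 characters: "pmnbi"
Remaining characters: "mi"
Concatenate remaining + first: "mi" + "pmnbi" = "mipmnbi"

mipmnbi


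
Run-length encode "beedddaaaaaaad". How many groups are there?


Input: beedddaaaaaaad
Scanning for consecutive runs:
  Group 1: 'b' x 1 (positions 0-0)
  Group 2: 'e' x 2 (positions 1-2)
  Group 3: 'd' x 3 (positions 3-5)
  Group 4: 'a' x 7 (positions 6-12)
  Group 5: 'd' x 1 (positions 13-13)
Total groups: 5

5


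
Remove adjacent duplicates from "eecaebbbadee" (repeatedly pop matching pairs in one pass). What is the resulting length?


Input: eecaebbbadee
Stack-based adjacent duplicate removal:
  Read 'e': push. Stack: e
  Read 'e': matches stack top 'e' => pop. Stack: (empty)
  Read 'c': push. Stack: c
  Read 'a': push. Stack: ca
  Read 'e': push. Stack: cae
  Read 'b': push. Stack: caeb
  Read 'b': matches stack top 'b' => pop. Stack: cae
  Read 'b': push. Stack: caeb
  Read 'a': push. Stack: caeba
  Read 'd': push. Stack: caebad
  Read 'e': push. Stack: caebade
  Read 'e': matches stack top 'e' => pop. Stack: caebad
Final stack: "caebad" (length 6)

6


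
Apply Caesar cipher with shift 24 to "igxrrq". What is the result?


Caesar cipher: shift "igxrrq" by 24
  'i' (pos 8) + 24 = pos 6 = 'g'
  'g' (pos 6) + 24 = pos 4 = 'e'
  'x' (pos 23) + 24 = pos 21 = 'v'
  'r' (pos 17) + 24 = pos 15 = 'p'
  'r' (pos 17) + 24 = pos 15 = 'p'
  'q' (pos 16) + 24 = pos 14 = 'o'
Result: gevppo

gevppo


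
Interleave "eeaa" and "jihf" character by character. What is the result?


Interleaving "eeaa" and "jihf":
  Position 0: 'e' from first, 'j' from second => "ej"
  Position 1: 'e' from first, 'i' from second => "ei"
  Position 2: 'a' from first, 'h' from second => "ah"
  Position 3: 'a' from first, 'f' from second => "af"
Result: ejeiahaf

ejeiahaf


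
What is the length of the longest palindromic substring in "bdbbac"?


Input: "bdbbac"
Checking substrings for palindromes:
  [0:3] "bdb" (len 3) => palindrome
  [2:4] "bb" (len 2) => palindrome
Longest palindromic substring: "bdb" with length 3

3


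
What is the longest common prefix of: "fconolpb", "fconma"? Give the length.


Words: fconolpb, fconma
  Position 0: all 'f' => match
  Position 1: all 'c' => match
  Position 2: all 'o' => match
  Position 3: all 'n' => match
  Position 4: ('o', 'm') => mismatch, stop
LCP = "fcon" (length 4)

4


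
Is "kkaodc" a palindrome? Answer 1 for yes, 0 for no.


Input: kkaodc
Reversed: cdoakk
  Compare pos 0 ('k') with pos 5 ('c'): MISMATCH
  Compare pos 1 ('k') with pos 4 ('d'): MISMATCH
  Compare pos 2 ('a') with pos 3 ('o'): MISMATCH
Result: not a palindrome

0


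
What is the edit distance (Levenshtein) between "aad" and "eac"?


Computing edit distance: "aad" -> "eac"
DP table:
           e    a    c
      0    1    2    3
  a   1    1    1    2
  a   2    2    1    2
  d   3    3    2    2
Edit distance = dp[3][3] = 2

2


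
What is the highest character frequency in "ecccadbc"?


Input: ecccadbc
Character counts:
  'a': 1
  'b': 1
  'c': 4
  'd': 1
  'e': 1
Maximum frequency: 4

4


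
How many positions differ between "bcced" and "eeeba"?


Comparing "bcced" and "eeeba" position by position:
  Position 0: 'b' vs 'e' => DIFFER
  Position 1: 'c' vs 'e' => DIFFER
  Position 2: 'c' vs 'e' => DIFFER
  Position 3: 'e' vs 'b' => DIFFER
  Position 4: 'd' vs 'a' => DIFFER
Positions that differ: 5

5


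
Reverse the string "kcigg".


Input: kcigg
Reading characters right to left:
  Position 4: 'g'
  Position 3: 'g'
  Position 2: 'i'
  Position 1: 'c'
  Position 0: 'k'
Reversed: ggick

ggick


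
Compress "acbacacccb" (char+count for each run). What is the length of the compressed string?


Input: acbacacccb
Runs:
  'a' x 1 => "a1"
  'c' x 1 => "c1"
  'b' x 1 => "b1"
  'a' x 1 => "a1"
  'c' x 1 => "c1"
  'a' x 1 => "a1"
  'c' x 3 => "c3"
  'b' x 1 => "b1"
Compressed: "a1c1b1a1c1a1c3b1"
Compressed length: 16

16


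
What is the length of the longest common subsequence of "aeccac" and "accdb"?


LCS of "aeccac" and "accdb"
DP table:
           a    c    c    d    b
      0    0    0    0    0    0
  a   0    1    1    1    1    1
  e   0    1    1    1    1    1
  c   0    1    2    2    2    2
  c   0    1    2    3    3    3
  a   0    1    2    3    3    3
  c   0    1    2    3    3    3
LCS length = dp[6][5] = 3

3


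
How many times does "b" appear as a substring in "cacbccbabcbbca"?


Searching for "b" in "cacbccbabcbbca"
Scanning each position:
  Position 0: "c" => no
  Position 1: "a" => no
  Position 2: "c" => no
  Position 3: "b" => MATCH
  Position 4: "c" => no
  Position 5: "c" => no
  Position 6: "b" => MATCH
  Position 7: "a" => no
  Position 8: "b" => MATCH
  Position 9: "c" => no
  Position 10: "b" => MATCH
  Position 11: "b" => MATCH
  Position 12: "c" => no
  Position 13: "a" => no
Total occurrences: 5

5


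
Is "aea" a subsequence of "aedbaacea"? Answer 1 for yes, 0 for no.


Check if "aea" is a subsequence of "aedbaacea"
Greedy scan:
  Position 0 ('a'): matches sub[0] = 'a'
  Position 1 ('e'): matches sub[1] = 'e'
  Position 2 ('d'): no match needed
  Position 3 ('b'): no match needed
  Position 4 ('a'): matches sub[2] = 'a'
  Position 5 ('a'): no match needed
  Position 6 ('c'): no match needed
  Position 7 ('e'): no match needed
  Position 8 ('a'): no match needed
All 3 characters matched => is a subsequence

1


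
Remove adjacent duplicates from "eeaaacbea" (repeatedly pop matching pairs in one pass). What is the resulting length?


Input: eeaaacbea
Stack-based adjacent duplicate removal:
  Read 'e': push. Stack: e
  Read 'e': matches stack top 'e' => pop. Stack: (empty)
  Read 'a': push. Stack: a
  Read 'a': matches stack top 'a' => pop. Stack: (empty)
  Read 'a': push. Stack: a
  Read 'c': push. Stack: ac
  Read 'b': push. Stack: acb
  Read 'e': push. Stack: acbe
  Read 'a': push. Stack: acbea
Final stack: "acbea" (length 5)

5


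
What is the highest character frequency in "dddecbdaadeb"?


Input: dddecbdaadeb
Character counts:
  'a': 2
  'b': 2
  'c': 1
  'd': 5
  'e': 2
Maximum frequency: 5

5


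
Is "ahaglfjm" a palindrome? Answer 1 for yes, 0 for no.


Input: ahaglfjm
Reversed: mjflgaha
  Compare pos 0 ('a') with pos 7 ('m'): MISMATCH
  Compare pos 1 ('h') with pos 6 ('j'): MISMATCH
  Compare pos 2 ('a') with pos 5 ('f'): MISMATCH
  Compare pos 3 ('g') with pos 4 ('l'): MISMATCH
Result: not a palindrome

0


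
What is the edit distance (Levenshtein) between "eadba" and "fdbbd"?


Computing edit distance: "eadba" -> "fdbbd"
DP table:
           f    d    b    b    d
      0    1    2    3    4    5
  e   1    1    2    3    4    5
  a   2    2    2    3    4    5
  d   3    3    2    3    4    4
  b   4    4    3    2    3    4
  a   5    5    4    3    3    4
Edit distance = dp[5][5] = 4

4


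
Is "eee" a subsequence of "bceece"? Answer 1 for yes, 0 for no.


Check if "eee" is a subsequence of "bceece"
Greedy scan:
  Position 0 ('b'): no match needed
  Position 1 ('c'): no match needed
  Position 2 ('e'): matches sub[0] = 'e'
  Position 3 ('e'): matches sub[1] = 'e'
  Position 4 ('c'): no match needed
  Position 5 ('e'): matches sub[2] = 'e'
All 3 characters matched => is a subsequence

1


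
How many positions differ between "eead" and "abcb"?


Comparing "eead" and "abcb" position by position:
  Position 0: 'e' vs 'a' => DIFFER
  Position 1: 'e' vs 'b' => DIFFER
  Position 2: 'a' vs 'c' => DIFFER
  Position 3: 'd' vs 'b' => DIFFER
Positions that differ: 4

4


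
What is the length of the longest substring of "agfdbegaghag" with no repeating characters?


Input: "agfdbegaghag"
Sliding window (track last position of each char):
  Position 0 ('a'): window [0,0] length 1 -- new best
  Position 1 ('g'): window [0,1] length 2 -- new best
  Position 2 ('f'): window [0,2] length 3 -- new best
  Position 3 ('d'): window [0,3] length 4 -- new best
  Position 4 ('b'): window [0,4] length 5 -- new best
  Position 5 ('e'): window [0,5] length 6 -- new best
  Position 6 ('g'): repeat (last at 1), move window start to 2
  Position 6 ('g'): window [2,6] length 5
  Position 7 ('a'): window [2,7] length 6
  Position 8 ('g'): repeat (last at 6), move window start to 7
  Position 8 ('g'): window [7,8] length 2
  Position 9 ('h'): window [7,9] length 3
  Position 10 ('a'): repeat (last at 7), move window start to 8
  Position 10 ('a'): window [8,10] length 3
  Position 11 ('g'): repeat (last at 8), move window start to 9
  Position 11 ('g'): window [9,11] length 3
Longest substring with no repeats: "agfdbe" with length 6

6


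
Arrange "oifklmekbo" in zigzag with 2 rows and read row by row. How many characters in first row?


Zigzag "oifklmekbo" into 2 rows:
Placing characters:
  'o' => row 0
  'i' => row 1
  'f' => row 0
  'k' => row 1
  'l' => row 0
  'm' => row 1
  'e' => row 0
  'k' => row 1
  'b' => row 0
  'o' => row 1
Rows:
  Row 0: "ofleb"
  Row 1: "ikmko"
First row length: 5

5


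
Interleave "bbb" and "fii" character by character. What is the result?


Interleaving "bbb" and "fii":
  Position 0: 'b' from first, 'f' from second => "bf"
  Position 1: 'b' from first, 'i' from second => "bi"
  Position 2: 'b' from first, 'i' from second => "bi"
Result: bfbibi

bfbibi


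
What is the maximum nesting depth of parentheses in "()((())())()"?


Input: "()((())())()"
Tracking depth:
  Position 0 '(': depth becomes 1
  Position 1 ')': depth becomes 0
  Position 2 '(': depth becomes 1
  Position 3 '(': depth becomes 2
  Position 4 '(': depth becomes 3
  Position 5 ')': depth becomes 2
  Position 6 ')': depth becomes 1
  Position 7 '(': depth becomes 2
  Position 8 ')': depth becomes 1
  Position 9 ')': depth becomes 0
  Position 10 '(': depth becomes 1
  Position 11 ')': depth becomes 0
Maximum depth reached: 3

3


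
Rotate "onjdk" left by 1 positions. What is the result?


Input: "onjdk", rotate left by 1
First 1 characters: "o"
Remaining characters: "njdk"
Concatenate remaining + first: "njdk" + "o" = "njdko"

njdko


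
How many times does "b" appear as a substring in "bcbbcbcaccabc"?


Searching for "b" in "bcbbcbcaccabc"
Scanning each position:
  Position 0: "b" => MATCH
  Position 1: "c" => no
  Position 2: "b" => MATCH
  Position 3: "b" => MATCH
  Position 4: "c" => no
  Position 5: "b" => MATCH
  Position 6: "c" => no
  Position 7: "a" => no
  Position 8: "c" => no
  Position 9: "c" => no
  Position 10: "a" => no
  Position 11: "b" => MATCH
  Position 12: "c" => no
Total occurrences: 5

5


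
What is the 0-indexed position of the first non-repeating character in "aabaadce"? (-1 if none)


Input: aabaadce
Character frequencies:
  'a': 4
  'b': 1
  'c': 1
  'd': 1
  'e': 1
Scanning left to right for freq == 1:
  Position 0 ('a'): freq=4, skip
  Position 1 ('a'): freq=4, skip
  Position 2 ('b'): unique! => answer = 2

2


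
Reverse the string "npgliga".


Input: npgliga
Reading characters right to left:
  Position 6: 'a'
  Position 5: 'g'
  Position 4: 'i'
  Position 3: 'l'
  Position 2: 'g'
  Position 1: 'p'
  Position 0: 'n'
Reversed: agilgpn

agilgpn


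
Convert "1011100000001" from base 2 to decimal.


Input: "1011100000001" in base 2
Positional expansion:
  Digit '1' (value 1) x 2^12 = 4096
  Digit '0' (value 0) x 2^11 = 0
  Digit '1' (value 1) x 2^10 = 1024
  Digit '1' (value 1) x 2^9 = 512
  Digit '1' (value 1) x 2^8 = 256
  Digit '0' (value 0) x 2^7 = 0
  Digit '0' (value 0) x 2^6 = 0
  Digit '0' (value 0) x 2^5 = 0
  Digit '0' (value 0) x 2^4 = 0
  Digit '0' (value 0) x 2^3 = 0
  Digit '0' (value 0) x 2^2 = 0
  Digit '0' (value 0) x 2^1 = 0
  Digit '1' (value 1) x 2^0 = 1
Sum = 5889

5889


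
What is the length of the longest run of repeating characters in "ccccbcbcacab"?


Input: "ccccbcbcacab"
Scanning for longest run:
  Position 1 ('c'): continues run of 'c', length=2
  Position 2 ('c'): continues run of 'c', length=3
  Position 3 ('c'): continues run of 'c', length=4
  Position 4 ('b'): new char, reset run to 1
  Position 5 ('c'): new char, reset run to 1
  Position 6 ('b'): new char, reset run to 1
  Position 7 ('c'): new char, reset run to 1
  Position 8 ('a'): new char, reset run to 1
  Position 9 ('c'): new char, reset run to 1
  Position 10 ('a'): new char, reset run to 1
  Position 11 ('b'): new char, reset run to 1
Longest run: 'c' with length 4

4
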